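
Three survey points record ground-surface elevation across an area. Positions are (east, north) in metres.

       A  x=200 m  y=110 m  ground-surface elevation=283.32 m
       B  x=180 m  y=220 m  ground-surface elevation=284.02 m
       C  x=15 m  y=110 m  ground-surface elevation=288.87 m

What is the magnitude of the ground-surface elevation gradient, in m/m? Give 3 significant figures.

Differences from A: to B (Δx, Δy, Δh) = (-20, 110, +0.70); to C = (-185, 0, +5.55).
Determinant of the coordinate differences = (-20)·0 − (-185)·110 = 20350.
∂z/∂x = [(+0.70)·0 − (+5.55)·110] / 20350 = -0.03000
∂z/∂y = [(-20)·(+5.55) − (-185)·(+0.70)] / 20350 = +0.0009091
|∇f| = √(-0.03000² + 0.0009091²) = 0.03001 m/m

0.0300 m/m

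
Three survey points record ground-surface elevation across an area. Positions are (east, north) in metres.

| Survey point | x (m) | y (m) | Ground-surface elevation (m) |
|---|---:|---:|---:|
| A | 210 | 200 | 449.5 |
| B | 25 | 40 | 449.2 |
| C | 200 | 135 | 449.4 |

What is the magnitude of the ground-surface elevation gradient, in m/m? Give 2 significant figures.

0.0015 m/m

Differences from A: to B (Δx, Δy, Δh) = (-185, -160, -0.3); to C = (-10, -65, -0.1).
Solve a·Δx + b·Δy = Δz: det = (-185)·(-65) − (-10)·(-160) = 10425.
∂z/∂x = [(-0.3)·(-65) − (-0.1)·(-160)] / 10425 = +0.0003357
∂z/∂y = [(-185)·(-0.1) − (-10)·(-0.3)] / 10425 = +0.001487
|∇f| = √(0.0003357² + 0.001487²) = 0.001524 m/m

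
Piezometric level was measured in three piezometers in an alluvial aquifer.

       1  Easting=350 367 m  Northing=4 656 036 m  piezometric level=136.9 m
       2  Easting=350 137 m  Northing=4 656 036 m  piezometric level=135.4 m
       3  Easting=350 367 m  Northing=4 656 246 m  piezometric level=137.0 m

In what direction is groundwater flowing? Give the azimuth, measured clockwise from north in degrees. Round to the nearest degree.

266°

∂h/∂x = (135.4 − 136.9) / (350137 − 350367) = +0.006522
∂h/∂y = (137.0 − 136.9) / (4656246 − 4656036) = +0.0004762
Flow direction (−∇h) has components (-0.006522 E, -0.0004762 N).
Azimuth = atan2(E, N) = atan2(-0.006522, -0.0004762) = 265.8° ≈ 266°.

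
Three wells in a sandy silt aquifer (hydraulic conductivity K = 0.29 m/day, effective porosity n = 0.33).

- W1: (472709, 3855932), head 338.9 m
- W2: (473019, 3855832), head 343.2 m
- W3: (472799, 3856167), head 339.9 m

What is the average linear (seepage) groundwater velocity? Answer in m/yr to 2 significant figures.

Taking W1 as reference: W2−W1 = (310, -100, +4.3); W3−W1 = (90, 235, +1.0).
Determinant of the coordinate differences = 310·235 − 90·(-100) = 81850.
∂h/∂x = [(+4.3)·235 − (+1.0)·(-100)] / 81850 = +0.01357
∂h/∂y = [310·(+1.0) − 90·(+4.3)] / 81850 = -0.0009407
|∇h| = √(0.01357² + -0.0009407²) = 0.0136
Seepage velocity v = K·i/n = 0.29 × 0.0136 / 0.33 = 0.01195 m/day = 4.365 m/yr.

4.4 m/yr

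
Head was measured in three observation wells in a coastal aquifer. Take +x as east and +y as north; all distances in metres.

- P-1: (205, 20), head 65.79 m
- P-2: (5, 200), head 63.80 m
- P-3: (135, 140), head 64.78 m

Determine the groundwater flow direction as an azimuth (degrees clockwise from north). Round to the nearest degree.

Three-point gradient (reference P-1): Δ to P-2 = (-200, 180, -1.99), Δ to P-3 = (-70, 120, -1.01).
∂h/∂x = +0.005000, ∂h/∂y = -0.005500 (det = -11400).
Flow direction (−∇h) has components (-0.005000 E, +0.005500 N).
Azimuth = atan2(E, N) = atan2(-0.005000, +0.005500) = 317.7° ≈ 318°.

318°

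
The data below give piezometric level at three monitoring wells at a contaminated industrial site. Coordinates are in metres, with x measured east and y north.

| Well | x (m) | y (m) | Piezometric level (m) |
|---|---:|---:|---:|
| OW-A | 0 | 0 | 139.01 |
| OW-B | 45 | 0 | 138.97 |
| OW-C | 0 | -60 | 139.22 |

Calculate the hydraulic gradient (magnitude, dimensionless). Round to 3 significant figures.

∂h/∂x = (138.97 − 139.01) / (45 − 0) = -0.0008889
∂h/∂y = (139.22 − 139.01) / (-60 − 0) = -0.003500
|∇h| = √(-0.0008889² + -0.003500²) = 0.003611

0.00361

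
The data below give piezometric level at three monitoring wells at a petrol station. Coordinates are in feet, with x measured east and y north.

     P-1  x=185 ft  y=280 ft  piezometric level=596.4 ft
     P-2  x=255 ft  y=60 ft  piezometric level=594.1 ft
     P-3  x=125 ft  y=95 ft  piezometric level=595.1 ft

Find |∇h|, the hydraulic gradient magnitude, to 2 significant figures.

Taking P-1 as reference: P-2−P-1 = (70, -220, -2.3); P-3−P-1 = (-60, -185, -1.3).
Determinant of the coordinate differences = 70·(-185) − (-60)·(-220) = -26150.
∂h/∂x = [(-2.3)·(-185) − (-1.3)·(-220)] / -26150 = -0.005335
∂h/∂y = [70·(-1.3) − (-60)·(-2.3)] / -26150 = +0.008757
|∇h| = √(-0.005335² + 0.008757²) = 0.01025

0.010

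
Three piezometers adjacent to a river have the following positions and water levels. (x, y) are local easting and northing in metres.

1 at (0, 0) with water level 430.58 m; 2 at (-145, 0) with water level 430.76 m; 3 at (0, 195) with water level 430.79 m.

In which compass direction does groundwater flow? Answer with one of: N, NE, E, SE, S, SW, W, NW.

SE

∂h/∂x = (430.76 − 430.58) / (-145 − 0) = -0.001241
∂h/∂y = (430.79 − 430.58) / (195 − 0) = +0.001077
Flow = −∇h = (+0.001241 east, -0.001077 north), which points southeast.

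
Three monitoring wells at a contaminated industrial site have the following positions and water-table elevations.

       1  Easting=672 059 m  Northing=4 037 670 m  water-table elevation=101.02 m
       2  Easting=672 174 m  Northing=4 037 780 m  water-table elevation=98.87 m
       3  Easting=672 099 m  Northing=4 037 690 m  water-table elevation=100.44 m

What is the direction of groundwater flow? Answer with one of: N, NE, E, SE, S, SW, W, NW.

Taking 1 as reference: 2−1 = (115, 110, -2.15); 3−1 = (40, 20, -0.58).
Determinant of the coordinate differences = 115·20 − 40·110 = -2100.
∂h/∂x = [(-2.15)·20 − (-0.58)·110] / -2100 = -0.009905
∂h/∂y = [115·(-0.58) − 40·(-2.15)] / -2100 = -0.009190
Flow = −∇h = (+0.009905 east, +0.009190 north), which points northeast.

NE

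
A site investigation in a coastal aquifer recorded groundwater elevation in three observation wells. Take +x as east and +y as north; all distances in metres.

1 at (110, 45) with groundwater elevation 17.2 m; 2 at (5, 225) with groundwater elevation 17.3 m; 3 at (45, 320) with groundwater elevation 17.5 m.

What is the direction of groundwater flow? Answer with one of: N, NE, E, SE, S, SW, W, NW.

Taking 1 as reference: 2−1 = (-105, 180, +0.1); 3−1 = (-65, 275, +0.3).
Determinant of the coordinate differences = (-105)·275 − (-65)·180 = -17175.
∂h/∂x = [(+0.1)·275 − (+0.3)·180] / -17175 = +0.001543
∂h/∂y = [(-105)·(+0.3) − (-65)·(+0.1)] / -17175 = +0.001456
Flow = −∇h = (-0.001543 east, -0.001456 north), which points southwest.

SW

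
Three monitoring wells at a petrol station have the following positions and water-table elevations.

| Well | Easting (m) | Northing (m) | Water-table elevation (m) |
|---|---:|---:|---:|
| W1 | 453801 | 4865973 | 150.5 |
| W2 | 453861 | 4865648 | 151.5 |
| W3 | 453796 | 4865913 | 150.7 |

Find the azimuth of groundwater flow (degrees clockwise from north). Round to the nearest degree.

016°

With h = a·x + b·y + c and W1 as origin, the differences give:
  60·a + (-325)·b = +1.0
  (-5)·a + (-60)·b = +0.2
Eliminate b (×(-60) and ×(-325), subtract): -5225·a = 5.00 → a = ∂h/∂x = -0.0009569
Back-substitute: b = ∂h/∂y = -0.003254.
Flow direction (−∇h) has components (+0.0009569 E, +0.003254 N).
Azimuth = atan2(E, N) = atan2(+0.0009569, +0.003254) = 16.4° ≈ 016°.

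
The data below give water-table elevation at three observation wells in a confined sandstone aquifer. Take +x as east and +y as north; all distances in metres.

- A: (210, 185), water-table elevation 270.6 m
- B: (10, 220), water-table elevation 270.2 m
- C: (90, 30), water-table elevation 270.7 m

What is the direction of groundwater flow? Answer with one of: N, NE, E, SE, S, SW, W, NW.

Differences from A: to B (Δx, Δy, Δh) = (-200, 35, -0.4); to C = (-120, -155, +0.1).
Determinant of the coordinate differences = (-200)·(-155) − (-120)·35 = 35200.
∂h/∂x = [(-0.4)·(-155) − (+0.1)·35] / 35200 = +0.001662
∂h/∂y = [(-200)·(+0.1) − (-120)·(-0.4)] / 35200 = -0.001932
Flow = −∇h = (-0.001662 east, +0.001932 north), which points northwest.

NW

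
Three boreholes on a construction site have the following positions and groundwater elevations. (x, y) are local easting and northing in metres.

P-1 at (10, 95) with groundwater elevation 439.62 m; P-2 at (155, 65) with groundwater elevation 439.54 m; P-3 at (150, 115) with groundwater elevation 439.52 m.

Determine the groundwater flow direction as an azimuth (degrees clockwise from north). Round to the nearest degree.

Taking P-1 as reference: P-2−P-1 = (145, -30, -0.08); P-3−P-1 = (140, 20, -0.10).
Solve a·Δx + b·Δy = Δh: det = 145·20 − 140·(-30) = 7100.
∂h/∂x = [(-0.08)·20 − (-0.10)·(-30)] / 7100 = -0.0006479
∂h/∂y = [145·(-0.10) − 140·(-0.08)] / 7100 = -0.0004648
Flow direction (−∇h) has components (+0.0006479 E, +0.0004648 N).
Azimuth = atan2(E, N) = atan2(+0.0006479, +0.0004648) = 54.3° ≈ 054°.

054°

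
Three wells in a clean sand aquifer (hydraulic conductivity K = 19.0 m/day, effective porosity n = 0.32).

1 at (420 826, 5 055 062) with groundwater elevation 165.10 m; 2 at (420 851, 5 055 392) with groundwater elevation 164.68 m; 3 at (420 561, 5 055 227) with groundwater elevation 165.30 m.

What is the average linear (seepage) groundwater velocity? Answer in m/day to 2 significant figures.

Taking 1 as reference: 2−1 = (25, 330, -0.42); 3−1 = (-265, 165, +0.20).
Solve a·Δx + b·Δy = Δh: det = 25·165 − (-265)·330 = 91575.
∂h/∂x = [(-0.42)·165 − (+0.20)·330] / 91575 = -0.001477
∂h/∂y = [25·(+0.20) − (-265)·(-0.42)] / 91575 = -0.001161
|∇h| = √(-0.001477² + -0.001161²) = 0.001879
Seepage velocity v = K·i/n = 19.0 × 0.001879 / 0.32 = 0.1116 m/day.

0.11 m/day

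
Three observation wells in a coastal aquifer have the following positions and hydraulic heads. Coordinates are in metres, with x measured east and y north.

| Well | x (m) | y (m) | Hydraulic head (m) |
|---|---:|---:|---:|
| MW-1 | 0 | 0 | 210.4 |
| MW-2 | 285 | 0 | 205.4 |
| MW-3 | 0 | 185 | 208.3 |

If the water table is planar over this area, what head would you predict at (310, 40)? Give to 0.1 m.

204.5 m

∂h/∂x = (205.4 − 210.4) / (285 − 0) = -0.01754
∂h/∂y = (208.3 − 210.4) / (185 − 0) = -0.01135
h(310, 40) = 210.4 + (-0.01754)·(310) + (-0.01135)·(40) = 210.4 -5.439 -0.454 = 204.507 m.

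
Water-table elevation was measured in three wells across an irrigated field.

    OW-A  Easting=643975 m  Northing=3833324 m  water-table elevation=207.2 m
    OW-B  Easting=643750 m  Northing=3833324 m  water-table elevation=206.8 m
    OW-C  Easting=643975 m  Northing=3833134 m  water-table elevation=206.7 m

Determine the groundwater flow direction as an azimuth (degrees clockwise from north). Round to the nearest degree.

∂h/∂x = (206.8 − 207.2) / (643750 − 643975) = +0.001778
∂h/∂y = (206.7 − 207.2) / (3833134 − 3833324) = +0.002632
Flow direction (−∇h) has components (-0.001778 E, -0.002632 N).
Azimuth = atan2(E, N) = atan2(-0.001778, -0.002632) = 214.0° ≈ 214°.

214°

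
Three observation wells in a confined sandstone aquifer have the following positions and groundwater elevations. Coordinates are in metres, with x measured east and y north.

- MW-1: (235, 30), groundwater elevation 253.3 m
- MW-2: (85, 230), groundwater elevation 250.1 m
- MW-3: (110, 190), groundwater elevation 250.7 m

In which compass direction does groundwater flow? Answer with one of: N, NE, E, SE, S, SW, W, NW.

NW

Differences from MW-1: to MW-2 (Δx, Δy, Δh) = (-150, 200, -3.2); to MW-3 = (-125, 160, -2.6).
Determinant of the coordinate differences = (-150)·160 − (-125)·200 = 1000.
∂h/∂x = [(-3.2)·160 − (-2.6)·200] / 1000 = +0.008000
∂h/∂y = [(-150)·(-2.6) − (-125)·(-3.2)] / 1000 = -0.010000
Flow = −∇h = (-0.008000 east, +0.010000 north), which points northwest.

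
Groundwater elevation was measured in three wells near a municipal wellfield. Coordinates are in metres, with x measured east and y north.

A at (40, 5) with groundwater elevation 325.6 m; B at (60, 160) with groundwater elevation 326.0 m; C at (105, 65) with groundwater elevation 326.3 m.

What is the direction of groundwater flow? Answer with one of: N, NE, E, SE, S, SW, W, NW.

Taking A as reference: B−A = (20, 155, +0.4); C−A = (65, 60, +0.7).
Determinant of the coordinate differences = 20·60 − 65·155 = -8875.
∂h/∂x = [(+0.4)·60 − (+0.7)·155] / -8875 = +0.009521
∂h/∂y = [20·(+0.7) − 65·(+0.4)] / -8875 = +0.001352
Flow = −∇h = (-0.009521 east, -0.001352 north), which points west.

W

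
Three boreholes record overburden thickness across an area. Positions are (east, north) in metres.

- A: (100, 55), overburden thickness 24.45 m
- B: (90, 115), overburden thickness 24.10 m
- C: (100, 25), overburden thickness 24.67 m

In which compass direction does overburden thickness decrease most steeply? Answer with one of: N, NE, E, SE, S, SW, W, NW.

Three-point gradient (reference A): Δ to B = (-10, 60, -0.35), Δ to C = (0, -30, +0.22).
∂d/∂x = -0.009000, ∂d/∂y = -0.007333 (det = 300).
Steepest decrease is along −∇f = (+0.009000 E, +0.007333 N) → northeast.

NE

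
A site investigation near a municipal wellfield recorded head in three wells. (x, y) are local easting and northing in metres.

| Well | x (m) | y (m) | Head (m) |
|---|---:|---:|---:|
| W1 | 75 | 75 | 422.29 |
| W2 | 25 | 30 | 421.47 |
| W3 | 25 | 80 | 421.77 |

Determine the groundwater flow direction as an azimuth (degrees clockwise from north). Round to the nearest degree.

With h = a·x + b·y + c and W1 as origin, the differences give:
  (-50)·a + (-45)·b = -0.82
  (-50)·a + 5·b = -0.52
Eliminate b (×5 and ×(-45), subtract): -2500·a = -27.500 → a = ∂h/∂x = +0.01100
Back-substitute: b = ∂h/∂y = +0.006000.
Flow direction (−∇h) has components (-0.01100 E, -0.006000 N).
Azimuth = atan2(E, N) = atan2(-0.01100, -0.006000) = 241.4° ≈ 241°.

241°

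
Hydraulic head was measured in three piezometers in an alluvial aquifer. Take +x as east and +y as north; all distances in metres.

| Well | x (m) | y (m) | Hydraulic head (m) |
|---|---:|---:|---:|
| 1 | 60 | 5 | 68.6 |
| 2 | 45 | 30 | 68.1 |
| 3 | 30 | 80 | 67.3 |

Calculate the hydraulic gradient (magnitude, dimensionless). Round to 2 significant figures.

Differences from 1: to 2 (Δx, Δy, Δh) = (-15, 25, -0.5); to 3 = (-30, 75, -1.3).
Determinant of the coordinate differences = (-15)·75 − (-30)·25 = -375.
∂h/∂x = [(-0.5)·75 − (-1.3)·25] / -375 = +0.01333
∂h/∂y = [(-15)·(-1.3) − (-30)·(-0.5)] / -375 = -0.01200
|∇h| = √(0.01333² + -0.01200²) = 0.01794

0.018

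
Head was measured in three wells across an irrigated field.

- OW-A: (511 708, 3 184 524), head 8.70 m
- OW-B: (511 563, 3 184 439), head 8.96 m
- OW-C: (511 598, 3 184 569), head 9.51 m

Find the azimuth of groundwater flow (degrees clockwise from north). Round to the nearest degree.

Differences from OW-A: to OW-B (Δx, Δy, Δh) = (-145, -85, +0.26); to OW-C = (-110, 45, +0.81).
Determinant of the coordinate differences = (-145)·45 − (-110)·(-85) = -15875.
∂h/∂x = [(+0.26)·45 − (+0.81)·(-85)] / -15875 = -0.005074
∂h/∂y = [(-145)·(+0.81) − (-110)·(+0.26)] / -15875 = +0.005597
Flow direction (−∇h) has components (+0.005074 E, -0.005597 N).
Azimuth = atan2(E, N) = atan2(+0.005074, -0.005597) = 137.8° ≈ 138°.

138°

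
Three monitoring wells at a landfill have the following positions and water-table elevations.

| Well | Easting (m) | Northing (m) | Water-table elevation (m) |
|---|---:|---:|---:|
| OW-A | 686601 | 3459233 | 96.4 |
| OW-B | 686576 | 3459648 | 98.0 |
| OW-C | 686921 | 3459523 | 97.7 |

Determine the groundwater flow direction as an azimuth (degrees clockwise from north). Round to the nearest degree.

Differences from OW-A: to OW-B (Δx, Δy, Δh) = (-25, 415, +1.6); to OW-C = (320, 290, +1.3).
Determinant of the coordinate differences = (-25)·290 − 320·415 = -140050.
∂h/∂x = [(+1.6)·290 − (+1.3)·415] / -140050 = +0.0005391
∂h/∂y = [(-25)·(+1.3) − 320·(+1.6)] / -140050 = +0.003888
Flow direction (−∇h) has components (-0.0005391 E, -0.003888 N).
Azimuth = atan2(E, N) = atan2(-0.0005391, -0.003888) = 187.9° ≈ 188°.

188°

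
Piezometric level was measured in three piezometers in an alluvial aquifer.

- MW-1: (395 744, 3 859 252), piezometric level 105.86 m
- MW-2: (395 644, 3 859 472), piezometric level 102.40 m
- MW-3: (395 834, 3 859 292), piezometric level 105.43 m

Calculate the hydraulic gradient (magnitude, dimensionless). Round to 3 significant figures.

With h = a·x + b·y + c and MW-1 as origin, the differences give:
  (-100)·a + 220·b = -3.46
  90·a + 40·b = -0.43
Eliminate b (×40 and ×220, subtract): -23800·a = -43.800 → a = ∂h/∂x = +0.001840
Back-substitute: b = ∂h/∂y = -0.01489.
|∇h| = √(0.001840² + -0.01489²) = 0.015

0.0150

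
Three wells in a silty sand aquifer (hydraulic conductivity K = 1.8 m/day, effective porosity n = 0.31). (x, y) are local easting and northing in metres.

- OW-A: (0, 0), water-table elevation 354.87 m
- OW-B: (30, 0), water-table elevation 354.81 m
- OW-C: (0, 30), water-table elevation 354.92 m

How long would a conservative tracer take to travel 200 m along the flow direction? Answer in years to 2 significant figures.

∂h/∂x = (354.81 − 354.87) / (30 − 0) = -0.002000
∂h/∂y = (354.92 − 354.87) / (30 − 0) = +0.001667
|∇h| = √(-0.002000² + 0.001667²) = 0.002604
Seepage velocity v = K·i/n = 1.8 × 0.002604 / 0.31 = 0.01512 m/day.
t = 200 / 0.01512 = 1.323e+04 days = 36.2 years.

36 years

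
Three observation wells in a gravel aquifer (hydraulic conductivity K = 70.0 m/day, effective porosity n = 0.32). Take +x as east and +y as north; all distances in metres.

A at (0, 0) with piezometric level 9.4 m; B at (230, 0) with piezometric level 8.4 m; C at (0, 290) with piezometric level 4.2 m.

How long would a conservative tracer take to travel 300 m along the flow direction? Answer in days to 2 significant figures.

74 days

∂h/∂x = (8.4 − 9.4) / (230 − 0) = -0.004348
∂h/∂y = (4.2 − 9.4) / (290 − 0) = -0.01793
|∇h| = √(-0.004348² + -0.01793²) = 0.01845
Seepage velocity v = K·i/n = 70.0 × 0.01845 / 0.32 = 4.036 m/day.
t = 300 / 4.036 = 74.33 days.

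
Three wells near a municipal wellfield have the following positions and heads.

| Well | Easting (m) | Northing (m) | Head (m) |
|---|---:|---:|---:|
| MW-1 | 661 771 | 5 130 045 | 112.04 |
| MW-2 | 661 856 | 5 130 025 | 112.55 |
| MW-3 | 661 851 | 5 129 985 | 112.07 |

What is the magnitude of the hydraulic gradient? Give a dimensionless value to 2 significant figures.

Differences from MW-1: to MW-2 (Δx, Δy, Δh) = (85, -20, +0.51); to MW-3 = (80, -60, +0.03).
Solve a·Δx + b·Δy = Δh: det = 85·(-60) − 80·(-20) = -3500.
∂h/∂x = [(+0.51)·(-60) − (+0.03)·(-20)] / -3500 = +0.008571
∂h/∂y = [85·(+0.03) − 80·(+0.51)] / -3500 = +0.01093
|∇h| = √(0.008571² + 0.01093²) = 0.01389

0.014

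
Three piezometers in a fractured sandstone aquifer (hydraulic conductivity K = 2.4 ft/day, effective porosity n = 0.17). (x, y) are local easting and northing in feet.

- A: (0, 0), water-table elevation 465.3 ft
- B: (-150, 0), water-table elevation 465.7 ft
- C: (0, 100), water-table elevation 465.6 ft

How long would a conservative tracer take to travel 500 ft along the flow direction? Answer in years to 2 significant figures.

∂h/∂x = (465.7 − 465.3) / (-150 − 0) = -0.002667
∂h/∂y = (465.6 − 465.3) / (100 − 0) = +0.003000
|∇h| = √(-0.002667² + 0.003000²) = 0.004014
Seepage velocity v = K·i/n = 2.4 × 0.004014 / 0.17 = 0.05667 ft/day.
t = 500 / 0.05667 = 8823 days = 24.2 years.

24 years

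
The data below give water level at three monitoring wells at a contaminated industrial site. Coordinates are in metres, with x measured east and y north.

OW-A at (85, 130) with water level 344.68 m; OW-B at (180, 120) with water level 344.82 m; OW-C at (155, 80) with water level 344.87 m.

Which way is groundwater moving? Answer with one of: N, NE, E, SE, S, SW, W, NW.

With h = a·x + b·y + c and OW-A as origin, the differences give:
  95·a + (-10)·b = +0.14
  70·a + (-50)·b = +0.19
Eliminate b (×(-50) and ×(-10), subtract): -4050·a = -5.100 → a = ∂h/∂x = +0.001259
Back-substitute: b = ∂h/∂y = -0.002037.
Flow = −∇h = (-0.001259 east, +0.002037 north), which points northwest.

NW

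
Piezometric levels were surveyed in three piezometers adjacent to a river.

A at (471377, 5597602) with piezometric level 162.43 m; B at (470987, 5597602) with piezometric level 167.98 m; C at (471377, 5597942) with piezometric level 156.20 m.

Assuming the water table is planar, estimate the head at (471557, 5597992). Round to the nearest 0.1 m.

∂h/∂x = (167.98 − 162.43) / (470987 − 471377) = -0.01423
∂h/∂y = (156.20 − 162.43) / (5597942 − 5597602) = -0.01832
h(471557, 5597992) = 162.43 + (-0.01423)·(180) + (-0.01832)·(390) = 162.43 -2.562 -7.146 = 152.722 m.

152.7 m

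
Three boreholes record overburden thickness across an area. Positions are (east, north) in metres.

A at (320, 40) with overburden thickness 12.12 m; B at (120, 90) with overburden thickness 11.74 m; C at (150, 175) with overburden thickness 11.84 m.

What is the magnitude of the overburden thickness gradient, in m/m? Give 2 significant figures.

Taking A as reference: B−A = (-200, 50, -0.38); C−A = (-170, 135, -0.28).
Determinant of the coordinate differences = (-200)·135 − (-170)·50 = -18500.
∂d/∂x = [(-0.38)·135 − (-0.28)·50] / -18500 = +0.002016
∂d/∂y = [(-200)·(-0.28) − (-170)·(-0.38)] / -18500 = +0.0004649
|∇f| = √(0.002016² + 0.0004649²) = 0.002069 m/m

0.0021 m/m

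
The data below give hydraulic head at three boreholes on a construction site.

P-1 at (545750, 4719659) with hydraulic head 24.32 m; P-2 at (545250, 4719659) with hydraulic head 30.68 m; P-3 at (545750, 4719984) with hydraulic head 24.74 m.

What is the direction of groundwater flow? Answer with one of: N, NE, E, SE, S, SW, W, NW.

E

∂h/∂x = (30.68 − 24.32) / (545250 − 545750) = -0.01272
∂h/∂y = (24.74 − 24.32) / (4719984 − 4719659) = +0.001292
Flow = −∇h = (+0.01272 east, -0.001292 north), which points east.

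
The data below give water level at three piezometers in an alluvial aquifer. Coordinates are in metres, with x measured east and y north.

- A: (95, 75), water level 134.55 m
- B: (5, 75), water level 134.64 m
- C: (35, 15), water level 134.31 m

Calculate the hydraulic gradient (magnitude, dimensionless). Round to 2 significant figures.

0.0051

Differences from A: to B (Δx, Δy, Δh) = (-90, 0, +0.09); to C = (-60, -60, -0.24).
Solve a·Δx + b·Δy = Δh: det = (-90)·(-60) − (-60)·0 = 5400.
∂h/∂x = [(+0.09)·(-60) − (-0.24)·0] / 5400 = -0.0010000
∂h/∂y = [(-90)·(-0.24) − (-60)·(+0.09)] / 5400 = +0.005000
|∇h| = √(-0.0010000² + 0.005000²) = 0.005099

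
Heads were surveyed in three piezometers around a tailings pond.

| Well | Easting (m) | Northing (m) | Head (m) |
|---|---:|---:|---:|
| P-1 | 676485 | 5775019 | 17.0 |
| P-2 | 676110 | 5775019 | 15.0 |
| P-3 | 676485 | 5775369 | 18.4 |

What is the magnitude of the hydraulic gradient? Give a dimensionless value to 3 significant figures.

0.00667

∂h/∂x = (15.0 − 17.0) / (676110 − 676485) = +0.005333
∂h/∂y = (18.4 − 17.0) / (5775369 − 5775019) = +0.004000
|∇h| = √(0.005333² + 0.004000²) = 0.006666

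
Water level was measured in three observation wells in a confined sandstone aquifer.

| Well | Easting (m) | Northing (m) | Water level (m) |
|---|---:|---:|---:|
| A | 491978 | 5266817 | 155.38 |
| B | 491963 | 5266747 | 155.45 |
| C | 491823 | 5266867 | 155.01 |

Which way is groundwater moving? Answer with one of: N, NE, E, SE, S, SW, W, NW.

Taking A as reference: B−A = (-15, -70, +0.07); C−A = (-155, 50, -0.37).
Determinant of the coordinate differences = (-15)·50 − (-155)·(-70) = -11600.
∂h/∂x = [(+0.07)·50 − (-0.37)·(-70)] / -11600 = +0.001931
∂h/∂y = [(-15)·(-0.37) − (-155)·(+0.07)] / -11600 = -0.001414
Flow = −∇h = (-0.001931 east, +0.001414 north), which points northwest.

NW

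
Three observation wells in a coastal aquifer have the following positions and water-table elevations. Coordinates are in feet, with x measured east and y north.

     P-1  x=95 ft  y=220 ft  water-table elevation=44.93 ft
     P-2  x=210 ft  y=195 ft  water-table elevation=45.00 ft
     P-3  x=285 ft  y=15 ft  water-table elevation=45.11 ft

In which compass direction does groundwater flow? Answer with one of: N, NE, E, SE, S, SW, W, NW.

Three-point gradient (reference P-1): Δ to P-2 = (115, -25, +0.07), Δ to P-3 = (190, -205, +0.18).
∂h/∂x = +0.0005232, ∂h/∂y = -0.0003931 (det = -18825).
Flow = −∇h = (-0.0005232 east, +0.0003931 north), which points northwest.

NW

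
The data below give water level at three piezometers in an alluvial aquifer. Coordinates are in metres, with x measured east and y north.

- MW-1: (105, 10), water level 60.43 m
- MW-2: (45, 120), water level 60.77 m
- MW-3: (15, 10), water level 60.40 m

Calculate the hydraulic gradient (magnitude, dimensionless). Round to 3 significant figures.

0.00329

With h = a·x + b·y + c and MW-1 as origin, the differences give:
  (-60)·a + 110·b = +0.34
  (-90)·a + 0·b = -0.03
Eliminate b (×0 and ×110, subtract): 9900·a = 3.300 → a = ∂h/∂x = +0.0003333
Back-substitute: b = ∂h/∂y = +0.003273.
|∇h| = √(0.0003333² + 0.003273²) = 0.00329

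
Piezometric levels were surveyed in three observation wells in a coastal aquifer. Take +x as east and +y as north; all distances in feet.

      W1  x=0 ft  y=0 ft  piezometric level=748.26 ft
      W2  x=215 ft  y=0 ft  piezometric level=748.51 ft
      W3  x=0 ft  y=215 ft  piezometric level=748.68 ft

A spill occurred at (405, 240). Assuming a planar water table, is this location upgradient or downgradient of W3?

∂h/∂x = (748.51 − 748.26) / (215 − 0) = +0.001163
∂h/∂y = (748.68 − 748.26) / (215 − 0) = +0.001953
Head at (405, 240) = 748.26 + (+0.001163)·(405) + (+0.001953)·(240) = 749.20 ft.
That is higher than the 748.68 ft at W3, so the point is upgradient.

upgradient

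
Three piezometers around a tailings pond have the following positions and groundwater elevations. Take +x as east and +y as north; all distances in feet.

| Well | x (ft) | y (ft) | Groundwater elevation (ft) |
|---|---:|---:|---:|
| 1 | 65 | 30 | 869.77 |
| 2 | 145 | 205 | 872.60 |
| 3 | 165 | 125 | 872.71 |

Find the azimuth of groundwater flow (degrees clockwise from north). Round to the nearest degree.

With h = a·x + b·y + c and 1 as origin, the differences give:
  80·a + 175·b = +2.83
  100·a + 95·b = +2.94
Eliminate b (×95 and ×175, subtract): -9900·a = -245.650 → a = ∂h/∂x = +0.02481
Back-substitute: b = ∂h/∂y = +0.004828.
Flow direction (−∇h) has components (-0.02481 E, -0.004828 N).
Azimuth = atan2(E, N) = atan2(-0.02481, -0.004828) = 259.0° ≈ 259°.

259°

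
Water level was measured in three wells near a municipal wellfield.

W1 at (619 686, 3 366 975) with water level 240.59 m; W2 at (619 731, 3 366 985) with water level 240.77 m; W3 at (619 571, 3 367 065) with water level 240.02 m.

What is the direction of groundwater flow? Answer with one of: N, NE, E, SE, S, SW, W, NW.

Differences from W1: to W2 (Δx, Δy, Δh) = (45, 10, +0.18); to W3 = (-115, 90, -0.57).
Determinant of the coordinate differences = 45·90 − (-115)·10 = 5200.
∂h/∂x = [(+0.18)·90 − (-0.57)·10] / 5200 = +0.004212
∂h/∂y = [45·(-0.57) − (-115)·(+0.18)] / 5200 = -0.0009519
Flow = −∇h = (-0.004212 east, +0.0009519 north), which points west.

W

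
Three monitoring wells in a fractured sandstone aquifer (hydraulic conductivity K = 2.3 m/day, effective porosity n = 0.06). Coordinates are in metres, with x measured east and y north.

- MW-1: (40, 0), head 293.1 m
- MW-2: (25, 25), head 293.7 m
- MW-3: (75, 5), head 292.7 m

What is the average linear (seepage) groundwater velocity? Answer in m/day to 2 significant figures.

Taking MW-1 as reference: MW-2−MW-1 = (-15, 25, +0.6); MW-3−MW-1 = (35, 5, -0.4).
Solve a·Δx + b·Δy = Δh: det = (-15)·5 − 35·25 = -950.
∂h/∂x = [(+0.6)·5 − (-0.4)·25] / -950 = -0.01368
∂h/∂y = [(-15)·(-0.4) − 35·(+0.6)] / -950 = +0.01579
|∇h| = √(-0.01368² + 0.01579²) = 0.02089
Seepage velocity v = K·i/n = 2.3 × 0.02089 / 0.06 = 0.8008 m/day.

0.80 m/day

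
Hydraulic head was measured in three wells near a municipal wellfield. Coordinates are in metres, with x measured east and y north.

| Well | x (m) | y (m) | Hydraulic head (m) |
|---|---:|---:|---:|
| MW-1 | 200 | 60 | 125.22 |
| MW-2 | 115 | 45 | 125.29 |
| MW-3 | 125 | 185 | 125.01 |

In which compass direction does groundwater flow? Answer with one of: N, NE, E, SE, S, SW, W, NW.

Taking MW-1 as reference: MW-2−MW-1 = (-85, -15, +0.07); MW-3−MW-1 = (-75, 125, -0.21).
Solve a·Δx + b·Δy = Δh: det = (-85)·125 − (-75)·(-15) = -11750.
∂h/∂x = [(+0.07)·125 − (-0.21)·(-15)] / -11750 = -0.0004766
∂h/∂y = [(-85)·(-0.21) − (-75)·(+0.07)] / -11750 = -0.001966
Flow = −∇h = (+0.0004766 east, +0.001966 north), which points north.

N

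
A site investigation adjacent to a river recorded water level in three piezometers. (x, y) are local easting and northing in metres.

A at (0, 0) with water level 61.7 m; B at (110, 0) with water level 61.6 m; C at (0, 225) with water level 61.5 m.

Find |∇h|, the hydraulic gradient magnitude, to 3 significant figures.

0.00127

∂h/∂x = (61.6 − 61.7) / (110 − 0) = -0.0009091
∂h/∂y = (61.5 − 61.7) / (225 − 0) = -0.0008889
|∇h| = √(-0.0009091² + -0.0008889²) = 0.001271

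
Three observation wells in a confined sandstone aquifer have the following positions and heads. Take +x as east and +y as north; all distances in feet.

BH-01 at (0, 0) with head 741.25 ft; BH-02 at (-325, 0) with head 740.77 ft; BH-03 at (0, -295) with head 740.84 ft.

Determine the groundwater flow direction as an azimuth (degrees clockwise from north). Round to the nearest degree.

∂h/∂x = (740.77 − 741.25) / (-325 − 0) = +0.001477
∂h/∂y = (740.84 − 741.25) / (-295 − 0) = +0.001390
Flow direction (−∇h) has components (-0.001477 E, -0.001390 N).
Azimuth = atan2(E, N) = atan2(-0.001477, -0.001390) = 226.7° ≈ 227°.

227°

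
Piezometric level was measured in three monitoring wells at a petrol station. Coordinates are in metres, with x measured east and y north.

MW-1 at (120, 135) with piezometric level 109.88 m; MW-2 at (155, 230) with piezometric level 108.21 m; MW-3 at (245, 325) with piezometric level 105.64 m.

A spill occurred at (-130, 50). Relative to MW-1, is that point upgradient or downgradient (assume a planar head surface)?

upgradient

Differences from MW-1: to MW-2 (Δx, Δy, Δh) = (35, 95, -1.67); to MW-3 = (125, 190, -4.24).
Solve a·Δx + b·Δy = Δh: det = 35·190 − 125·95 = -5225.
∂h/∂x = [(-1.67)·190 − (-4.24)·95] / -5225 = -0.01636
∂h/∂y = [35·(-4.24) − 125·(-1.67)] / -5225 = -0.01155
Head at (-130, 50) = 109.88 + (-0.01636)·(-250) + (-0.01155)·(-85) = 114.95 m.
That is higher than the 109.88 m at MW-1, so the point is upgradient.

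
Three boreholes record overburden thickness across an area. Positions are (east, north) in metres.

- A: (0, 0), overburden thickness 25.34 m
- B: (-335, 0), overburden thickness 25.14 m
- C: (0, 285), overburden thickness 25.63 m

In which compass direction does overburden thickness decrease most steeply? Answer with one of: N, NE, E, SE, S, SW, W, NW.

SW

∂d/∂x = (25.14 − 25.34) / (-335 − 0) = +0.0005970
∂d/∂y = (25.63 − 25.34) / (285 − 0) = +0.001018
Steepest decrease is along −∇f = (-0.0005970 E, -0.001018 N) → southwest.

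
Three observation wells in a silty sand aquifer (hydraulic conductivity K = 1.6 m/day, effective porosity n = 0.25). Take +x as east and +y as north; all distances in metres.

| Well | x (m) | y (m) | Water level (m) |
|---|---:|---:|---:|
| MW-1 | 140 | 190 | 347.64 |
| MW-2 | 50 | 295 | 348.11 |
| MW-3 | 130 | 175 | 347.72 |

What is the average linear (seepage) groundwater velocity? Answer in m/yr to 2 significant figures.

Taking MW-1 as reference: MW-2−MW-1 = (-90, 105, +0.47); MW-3−MW-1 = (-10, -15, +0.08).
Solve a·Δx + b·Δy = Δh: det = (-90)·(-15) − (-10)·105 = 2400.
∂h/∂x = [(+0.47)·(-15) − (+0.08)·105] / 2400 = -0.006438
∂h/∂y = [(-90)·(+0.08) − (-10)·(+0.47)] / 2400 = -0.001042
|∇h| = √(-0.006438² + -0.001042²) = 0.006522
Seepage velocity v = K·i/n = 1.6 × 0.006522 / 0.25 = 0.04174 m/day = 15.25 m/yr.

15 m/yr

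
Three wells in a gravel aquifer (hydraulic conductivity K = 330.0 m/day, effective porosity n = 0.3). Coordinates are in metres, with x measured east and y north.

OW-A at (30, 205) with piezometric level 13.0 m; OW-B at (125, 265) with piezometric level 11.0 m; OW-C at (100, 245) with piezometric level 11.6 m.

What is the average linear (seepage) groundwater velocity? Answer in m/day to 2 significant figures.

Differences from OW-A: to OW-B (Δx, Δy, Δh) = (95, 60, -2.0); to OW-C = (70, 40, -1.4).
Solve a·Δx + b·Δy = Δh: det = 95·40 − 70·60 = -400.
∂h/∂x = [(-2.0)·40 − (-1.4)·60] / -400 = -0.01000
∂h/∂y = [95·(-1.4) − 70·(-2.0)] / -400 = -0.01750
|∇h| = √(-0.01000² + -0.01750²) = 0.02016
Seepage velocity v = K·i/n = 330.0 × 0.02016 / 0.3 = 22.18 m/day.

22 m/day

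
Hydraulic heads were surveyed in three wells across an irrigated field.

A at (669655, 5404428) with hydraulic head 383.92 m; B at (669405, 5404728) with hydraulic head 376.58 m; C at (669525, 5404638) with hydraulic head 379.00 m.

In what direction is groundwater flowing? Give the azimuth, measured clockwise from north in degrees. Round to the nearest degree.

Taking A as reference: B−A = (-250, 300, -7.34); C−A = (-130, 210, -4.92).
Determinant of the coordinate differences = (-250)·210 − (-130)·300 = -13500.
∂h/∂x = [(-7.34)·210 − (-4.92)·300] / -13500 = +0.004844
∂h/∂y = [(-250)·(-4.92) − (-130)·(-7.34)] / -13500 = -0.02043
Flow direction (−∇h) has components (-0.004844 E, +0.02043 N).
Azimuth = atan2(E, N) = atan2(-0.004844, +0.02043) = 346.7° ≈ 347°.

347°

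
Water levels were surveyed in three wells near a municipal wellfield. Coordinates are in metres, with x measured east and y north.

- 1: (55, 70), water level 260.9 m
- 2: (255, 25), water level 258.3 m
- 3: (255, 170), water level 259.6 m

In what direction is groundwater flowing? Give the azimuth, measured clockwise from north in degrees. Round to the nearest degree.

129°

Differences from 1: to 2 (Δx, Δy, Δh) = (200, -45, -2.6); to 3 = (200, 100, -1.3).
Determinant of the coordinate differences = 200·100 − 200·(-45) = 29000.
∂h/∂x = [(-2.6)·100 − (-1.3)·(-45)] / 29000 = -0.01098
∂h/∂y = [200·(-1.3) − 200·(-2.6)] / 29000 = +0.008966
Flow direction (−∇h) has components (+0.01098 E, -0.008966 N).
Azimuth = atan2(E, N) = atan2(+0.01098, -0.008966) = 129.2° ≈ 129°.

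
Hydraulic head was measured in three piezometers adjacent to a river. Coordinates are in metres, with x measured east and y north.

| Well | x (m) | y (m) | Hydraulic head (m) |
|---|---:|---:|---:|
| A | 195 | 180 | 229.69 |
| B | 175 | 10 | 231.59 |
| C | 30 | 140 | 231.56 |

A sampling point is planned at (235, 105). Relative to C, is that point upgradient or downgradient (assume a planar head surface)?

downgradient

Differences from A: to B (Δx, Δy, Δh) = (-20, -170, +1.90); to C = (-165, -40, +1.87).
Determinant of the coordinate differences = (-20)·(-40) − (-165)·(-170) = -27250.
∂h/∂x = [(+1.90)·(-40) − (+1.87)·(-170)] / -27250 = -0.008877
∂h/∂y = [(-20)·(+1.87) − (-165)·(+1.90)] / -27250 = -0.01013
Head at (235, 105) = 229.69 + (-0.008877)·(40) + (-0.01013)·(-75) = 230.09 m.
That is lower than the 231.56 m at C, so the point is downgradient.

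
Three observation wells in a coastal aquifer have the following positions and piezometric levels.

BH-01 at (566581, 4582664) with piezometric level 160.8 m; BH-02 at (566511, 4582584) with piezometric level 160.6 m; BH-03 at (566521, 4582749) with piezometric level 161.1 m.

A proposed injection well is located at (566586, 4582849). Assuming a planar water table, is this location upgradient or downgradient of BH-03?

Taking BH-01 as reference: BH-02−BH-01 = (-70, -80, -0.2); BH-03−BH-01 = (-60, 85, +0.3).
Determinant of the coordinate differences = (-70)·85 − (-60)·(-80) = -10750.
∂h/∂x = [(-0.2)·85 − (+0.3)·(-80)] / -10750 = -0.0006512
∂h/∂y = [(-70)·(+0.3) − (-60)·(-0.2)] / -10750 = +0.003070
Head at (566586, 4582849) = 160.8 + (-0.0006512)·(5) + (+0.003070)·(185) = 161.36 m.
That is higher than the 161.1 m at BH-03, so the point is upgradient.

upgradient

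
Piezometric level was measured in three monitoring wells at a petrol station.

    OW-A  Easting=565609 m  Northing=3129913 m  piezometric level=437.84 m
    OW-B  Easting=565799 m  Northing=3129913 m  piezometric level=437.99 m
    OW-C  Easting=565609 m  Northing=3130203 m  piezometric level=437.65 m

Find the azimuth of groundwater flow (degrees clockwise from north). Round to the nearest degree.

∂h/∂x = (437.99 − 437.84) / (565799 − 565609) = +0.0007895
∂h/∂y = (437.65 − 437.84) / (3130203 − 3129913) = -0.0006552
Flow direction (−∇h) has components (-0.0007895 E, +0.0006552 N).
Azimuth = atan2(E, N) = atan2(-0.0007895, +0.0006552) = 309.7° ≈ 310°.

310°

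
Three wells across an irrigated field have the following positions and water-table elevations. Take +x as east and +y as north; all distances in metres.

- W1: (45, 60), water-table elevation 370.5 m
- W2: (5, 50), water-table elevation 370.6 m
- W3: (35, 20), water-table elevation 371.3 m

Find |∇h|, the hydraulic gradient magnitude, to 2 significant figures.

Differences from W1: to W2 (Δx, Δy, Δh) = (-40, -10, +0.1); to W3 = (-10, -40, +0.8).
Solve a·Δx + b·Δy = Δh: det = (-40)·(-40) − (-10)·(-10) = 1500.
∂h/∂x = [(+0.1)·(-40) − (+0.8)·(-10)] / 1500 = +0.002667
∂h/∂y = [(-40)·(+0.8) − (-10)·(+0.1)] / 1500 = -0.02067
|∇h| = √(0.002667² + -0.02067²) = 0.02084

0.021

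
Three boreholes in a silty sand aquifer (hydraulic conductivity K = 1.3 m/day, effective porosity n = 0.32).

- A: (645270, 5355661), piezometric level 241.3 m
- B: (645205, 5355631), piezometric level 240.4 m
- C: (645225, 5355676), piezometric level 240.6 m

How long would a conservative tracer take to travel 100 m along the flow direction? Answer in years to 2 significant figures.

4.5 years

Taking A as reference: B−A = (-65, -30, -0.9); C−A = (-45, 15, -0.7).
Solve a·Δx + b·Δy = Δh: det = (-65)·15 − (-45)·(-30) = -2325.
∂h/∂x = [(-0.9)·15 − (-0.7)·(-30)] / -2325 = +0.01484
∂h/∂y = [(-65)·(-0.7) − (-45)·(-0.9)] / -2325 = -0.002151
|∇h| = √(0.01484² + -0.002151²) = 0.015
Seepage velocity v = K·i/n = 1.3 × 0.015 / 0.32 = 0.06094 m/day.
t = 100 / 0.06094 = 1641 days = 4.49 years.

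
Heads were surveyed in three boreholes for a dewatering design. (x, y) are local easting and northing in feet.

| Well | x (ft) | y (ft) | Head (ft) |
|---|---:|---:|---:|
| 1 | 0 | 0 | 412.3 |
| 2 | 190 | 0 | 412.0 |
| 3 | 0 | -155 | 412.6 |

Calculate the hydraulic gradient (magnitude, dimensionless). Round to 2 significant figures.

0.0025

∂h/∂x = (412.0 − 412.3) / (190 − 0) = -0.001579
∂h/∂y = (412.6 − 412.3) / (-155 − 0) = -0.001935
|∇h| = √(-0.001579² + -0.001935²) = 0.002497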